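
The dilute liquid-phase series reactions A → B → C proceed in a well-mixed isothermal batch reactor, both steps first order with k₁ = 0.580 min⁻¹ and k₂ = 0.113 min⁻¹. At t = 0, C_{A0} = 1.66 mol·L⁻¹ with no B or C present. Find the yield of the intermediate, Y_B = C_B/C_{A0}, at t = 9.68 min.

Solving the coupled first-order balances gives C_B(t) = [k₁/(k₂−k₁)]·C_{A0}·(e^(−k₁t) − e^(−k₂t)).
e^(−k₁t) = e^(−0.580×9.68) = e^(−5.614) = 0.003645; e^(−k₂t) = e^(−1.094) = 0.3349.
C_B = 0.580×1.66/(0.113−0.580) × (0.003645−0.3349) = (-2.062)×(-0.3313) = 0.6830 mol·L⁻¹.
Y_B = C_B/C_{A0} = 0.6830/1.66 = 0.411.

0.411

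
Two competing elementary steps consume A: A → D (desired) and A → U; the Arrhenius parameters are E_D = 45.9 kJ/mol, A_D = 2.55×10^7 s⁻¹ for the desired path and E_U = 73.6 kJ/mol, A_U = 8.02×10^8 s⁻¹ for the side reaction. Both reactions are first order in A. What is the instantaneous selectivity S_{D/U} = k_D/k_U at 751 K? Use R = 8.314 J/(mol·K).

2.69

With equal orders, S_{D/U} = k_D/k_U = (A_D/A_U)·exp[(E_U−E_D)/(RT)].
(E_U−E_D)/(RT) = (73.6−45.9)×10³/(8.314×751) = 27700/6244 = 4.436.
k_D/k_U = (2.55×10^7/8.02×10^8)·exp(4.436) = 0.03180 × 84.47 = 2.69.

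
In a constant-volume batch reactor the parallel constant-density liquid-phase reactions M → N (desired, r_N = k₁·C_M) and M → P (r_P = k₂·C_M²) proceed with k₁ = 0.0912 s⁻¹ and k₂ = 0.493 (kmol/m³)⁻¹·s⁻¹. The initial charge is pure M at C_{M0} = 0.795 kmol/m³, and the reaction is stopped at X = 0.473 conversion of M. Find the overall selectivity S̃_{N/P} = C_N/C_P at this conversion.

0.313

C_M = C_{M0}(1−X) = 0.4190 kmol/m³.
Along a PFR/batch, dC_N/dC_M = −r_N/(r_N+r_P) = −k₁/(k₁+k₂·C_M).
Integrating from C_{M0} to C_M: C_N = (0.0912/0.493)·ln[(0.0912+0.493·0.795)/(0.0912+0.493·0.419)] = 0.1850·ln(0.4831/0.2977) = 0.08954 kmol/m³.
C_P = (C_{M0}−C_M)−C_N = 0.2865 kmol/m³; S̃_{N/P} = 0.08954/0.2865 = 0.313.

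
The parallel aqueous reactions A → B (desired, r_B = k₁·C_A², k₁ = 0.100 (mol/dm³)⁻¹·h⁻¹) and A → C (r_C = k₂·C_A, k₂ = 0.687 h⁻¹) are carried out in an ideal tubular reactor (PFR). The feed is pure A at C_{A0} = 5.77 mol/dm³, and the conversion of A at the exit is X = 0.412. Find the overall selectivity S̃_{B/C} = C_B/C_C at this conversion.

C_A = C_{A0}(1−X) = 3.393 mol/dm³.
Along a PFR/batch, dC_C/dC_A = −r_C/(r_B+r_C) = −k₂/(k₂+k₁·C_A).
Integrating from C_{A0} to C_A: C_C = (0.687/0.100)·ln[(0.687+0.100·5.77)/(0.687+0.100·3.39)] = 6.870·ln(1.264/1.026) = 1.431 mol/dm³.
Then C_B = (C_{A0}−C_A) − C_C = 2.377 − 1.431 = 0.9459 mol/dm³.
S̃_{B/C} = C_B/C_C = 0.9459/1.431 = 0.661.

0.661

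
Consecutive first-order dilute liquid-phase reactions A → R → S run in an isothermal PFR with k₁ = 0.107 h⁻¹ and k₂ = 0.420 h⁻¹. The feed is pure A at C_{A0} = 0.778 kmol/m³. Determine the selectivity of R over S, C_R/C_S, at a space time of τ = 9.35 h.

0.232

For first-order series with pure A initially, C_R(τ) = k₁C_{A0}/(k₂−k₁)·(e^(−k₁τ) − e^(−k₂τ)).
e^(−k₁τ) = e^(−0.107×9.35) = e^(−1.000) = 0.3677; e^(−k₂τ) = e^(−3.927) = 0.01970.
C_R = 0.107×0.778/(0.420−0.107) × (0.3677−0.01970) = 0.2660×0.3480 = 0.09256 kmol/m³.
C_A = C_{A0}e^(−k₁τ) = 0.2861 kmol/m³, so C_S = C_{A0}−C_A−C_R = 0.3994 kmol/m³; C_R/C_S = 0.232.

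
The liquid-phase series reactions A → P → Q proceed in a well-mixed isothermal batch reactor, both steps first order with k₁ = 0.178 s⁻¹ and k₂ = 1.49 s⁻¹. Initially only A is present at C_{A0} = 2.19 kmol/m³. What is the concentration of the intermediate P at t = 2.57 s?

For first-order series with pure A initially, C_P(t) = k₁C_{A0}/(k₂−k₁)·(e^(−k₁t) − e^(−k₂t)).
e^(−k₁t) = e^(−0.178×2.57) = e^(−0.4575) = 0.6329; e^(−k₂t) = e^(−3.829) = 0.02172.
C_P = 0.178×2.19/(1.49−0.178) × (0.6329−0.02172) = 0.2971×0.6112 = 0.1816 kmol/m³.

0.182 kmol/m³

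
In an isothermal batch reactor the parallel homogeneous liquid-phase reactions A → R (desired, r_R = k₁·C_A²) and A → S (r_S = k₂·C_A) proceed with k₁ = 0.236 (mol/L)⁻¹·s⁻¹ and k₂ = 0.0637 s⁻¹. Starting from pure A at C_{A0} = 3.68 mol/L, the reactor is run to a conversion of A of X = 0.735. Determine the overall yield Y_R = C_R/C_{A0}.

C_A = C_{A0}(1−X) = 0.9752 mol/L.
Along a PFR/batch, dC_S/dC_A = −r_S/(r_R+r_S) = −k₂/(k₂+k₁·C_A).
Integrating from C_{A0} to C_A: C_S = (0.0637/0.236)·ln[(0.0637+0.236·3.68)/(0.0637+0.236·0.975)] = 0.2699·ln(0.9322/0.2938) = 0.3116 mol/L.
Then C_R = (C_{A0}−C_A) − C_S = 2.705 − 0.3116 = 2.393 mol/L.
Y_R = C_R/C_{A0} = 2.393/3.68 = 0.650.

0.650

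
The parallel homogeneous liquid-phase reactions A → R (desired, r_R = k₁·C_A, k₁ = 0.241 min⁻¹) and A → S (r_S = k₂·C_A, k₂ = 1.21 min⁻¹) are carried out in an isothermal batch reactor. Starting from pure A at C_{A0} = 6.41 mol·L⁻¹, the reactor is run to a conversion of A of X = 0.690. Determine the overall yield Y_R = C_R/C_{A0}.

C_A = C_{A0}(1−X) = 1.987 mol·L⁻¹.
Both paths are first order in A, so the instantaneous fraction to R is constant: dC_R/d(−C_A) = k₁/(k₁+k₂) = 0.1661.
C_R = 0.1661·(C_{A0}−C_A) = 0.1661×4.423 = 0.735 mol·L⁻¹.
Y_R = C_R/C_{A0} = 0.7346/6.41 = 0.115.

0.115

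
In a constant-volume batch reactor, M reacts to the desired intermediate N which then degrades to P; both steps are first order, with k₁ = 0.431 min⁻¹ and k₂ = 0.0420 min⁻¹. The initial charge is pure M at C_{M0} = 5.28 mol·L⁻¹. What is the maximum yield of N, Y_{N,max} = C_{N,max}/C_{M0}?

At the optimum, C_{N,max}/C_{M0} = (k₁/k₂)^[k₂/(k₂−k₁)].
= (0.431/0.0420)^(0.0420/(0.0420−0.431)) = (10.26)^(-0.1080) = 0.7777.

0.778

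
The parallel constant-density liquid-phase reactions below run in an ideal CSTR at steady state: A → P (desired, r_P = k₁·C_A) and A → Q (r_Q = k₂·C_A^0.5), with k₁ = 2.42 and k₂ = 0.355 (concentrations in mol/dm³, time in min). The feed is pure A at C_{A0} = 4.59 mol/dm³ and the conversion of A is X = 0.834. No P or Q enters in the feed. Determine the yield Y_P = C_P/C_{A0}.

Exit C_A = C_{A0}(1−X) = 4.59×0.166 = 0.7619 mol/dm³.
In a CSTR the entire volume is at exit conditions, so r_P = 2.42×0.7619 = 1.844 and r_Q = 0.355×0.7619^0.5 = 0.3099.
Fraction of consumed A going to P: r_P/(r_P+r_Q) = 0.8561.
C_P = 0.8561·C_{A0}·X = 0.8561×4.59×0.834 = 3.28 mol/dm³; Y_P = C_P/C_{A0} = 0.714.

0.714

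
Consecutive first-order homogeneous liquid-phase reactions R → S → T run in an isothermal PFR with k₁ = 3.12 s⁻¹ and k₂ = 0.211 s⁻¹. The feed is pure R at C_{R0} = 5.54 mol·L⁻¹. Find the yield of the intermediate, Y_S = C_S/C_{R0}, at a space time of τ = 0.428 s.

0.698

Solving the coupled first-order balances gives C_S(τ) = [k₁/(k₂−k₁)]·C_{R0}·(e^(−k₁τ) − e^(−k₂τ)).
e^(−k₁τ) = e^(−3.12×0.428) = e^(−1.335) = 0.2631; e^(−k₂τ) = e^(−0.09031) = 0.9136.
C_S = 3.12×5.54/(0.211−3.12) × (0.2631−0.9136) = (-5.942)×(-0.6506) = 3.866 mol·L⁻¹.
Y_S = C_S/C_{R0} = 3.866/5.54 = 0.698.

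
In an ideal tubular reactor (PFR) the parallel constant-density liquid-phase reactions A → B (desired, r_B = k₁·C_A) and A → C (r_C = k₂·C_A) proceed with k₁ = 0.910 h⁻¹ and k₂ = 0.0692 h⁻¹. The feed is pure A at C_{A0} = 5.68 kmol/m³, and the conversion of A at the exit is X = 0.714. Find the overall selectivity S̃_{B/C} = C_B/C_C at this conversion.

C_A = C_{A0}(1−X) = 1.624 kmol/m³.
Both paths are first order in A, so the instantaneous fraction to B is constant: dC_B/d(−C_A) = k₁/(k₁+k₂) = 0.9293.
C_B = 0.9293·(C_{A0}−C_A) = 0.9293×4.056 = 3.77 kmol/m³.
C_C = (C_{A0}−C_A)−C_B = 0.2866 kmol/m³; S̃_{B/C} = 3.769/0.2866 = 13.2.

13.2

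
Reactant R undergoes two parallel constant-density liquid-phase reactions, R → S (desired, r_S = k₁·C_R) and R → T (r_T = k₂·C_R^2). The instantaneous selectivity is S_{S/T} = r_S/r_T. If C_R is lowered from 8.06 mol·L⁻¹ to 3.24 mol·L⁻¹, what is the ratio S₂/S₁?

2.49

S_{S/T} = (k₁/k₂)·C_R⁻¹, so S₂/S₁ = (C_{R,2}/C_{R,1})⁻¹.
= 8.06/3.24 = 2.49.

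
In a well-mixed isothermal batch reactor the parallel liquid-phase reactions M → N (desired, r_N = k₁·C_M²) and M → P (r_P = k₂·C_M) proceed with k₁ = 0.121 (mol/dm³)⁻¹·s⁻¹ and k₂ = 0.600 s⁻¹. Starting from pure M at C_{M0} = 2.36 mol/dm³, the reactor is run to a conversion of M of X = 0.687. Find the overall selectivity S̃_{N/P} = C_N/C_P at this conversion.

0.306

C_M = C_{M0}(1−X) = 0.7387 mol/dm³.
Along a PFR/batch, dC_P/dC_M = −r_P/(r_N+r_P) = −k₂/(k₂+k₁·C_M).
Integrating from C_{M0} to C_M: C_P = (0.600/0.121)·ln[(0.600+0.121·2.36)/(0.600+0.121·0.739)] = 4.959·ln(0.8856/0.6894) = 1.242 mol/dm³.
Then C_N = (C_{M0}−C_M) − C_P = 1.621 − 1.242 = 0.3795 mol/dm³.
S̃_{N/P} = C_N/C_P = 0.3795/1.242 = 0.306.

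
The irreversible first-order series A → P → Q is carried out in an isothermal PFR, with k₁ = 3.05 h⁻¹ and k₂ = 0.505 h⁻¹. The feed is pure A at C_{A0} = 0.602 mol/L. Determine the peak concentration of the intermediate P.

0.421 mol/L

At the optimum, C_{P,max}/C_{A0} = (k₁/k₂)^[k₂/(k₂−k₁)].
= (3.05/0.505)^(0.505/(0.505−3.05)) = (6.040)^(-0.1984) = 0.6999.
C_{P,max} = 0.6999×0.602 = 0.421 mol/L.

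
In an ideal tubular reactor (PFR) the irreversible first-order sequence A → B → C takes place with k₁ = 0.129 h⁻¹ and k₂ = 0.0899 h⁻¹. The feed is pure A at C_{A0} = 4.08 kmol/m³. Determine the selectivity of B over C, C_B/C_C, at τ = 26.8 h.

0.248

Solving the coupled first-order balances gives C_B(τ) = [k₁/(k₂−k₁)]·C_{A0}·(e^(−k₁τ) − e^(−k₂τ)).
e^(−k₁τ) = e^(−0.129×26.8) = e^(−3.457) = 0.03152; e^(−k₂τ) = e^(−2.409) = 0.08988.
C_B = 0.129×4.08/(0.0899−0.129) × (0.03152−0.08988) = (-13.46)×(-0.05836) = 0.7856 kmol/m³.
C_A = C_{A0}e^(−k₁τ) = 0.1286 kmol/m³, so C_C = C_{A0}−C_A−C_B = 3.166 kmol/m³; C_B/C_C = 0.248.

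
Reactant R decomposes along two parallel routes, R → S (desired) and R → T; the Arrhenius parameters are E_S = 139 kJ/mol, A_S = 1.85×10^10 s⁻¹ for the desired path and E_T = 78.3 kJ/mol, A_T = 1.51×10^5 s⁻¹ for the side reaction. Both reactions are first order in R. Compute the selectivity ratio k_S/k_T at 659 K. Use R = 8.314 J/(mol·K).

1.89

With equal orders, S_{S/T} = k_S/k_T = (A_S/A_T)·exp[(E_T−E_S)/(RT)].
(E_T−E_S)/(RT) = (78.3−139)×10³/(8.314×659) = -60700/5479 = -11.08.
k_S/k_T = (1.85×10^10/1.51×10^5)·exp(-11.08) = 1.225×10^5 × 1.544×10^-5 = 1.89.
Since E_S > E_T, raising the temperature improves selectivity toward S.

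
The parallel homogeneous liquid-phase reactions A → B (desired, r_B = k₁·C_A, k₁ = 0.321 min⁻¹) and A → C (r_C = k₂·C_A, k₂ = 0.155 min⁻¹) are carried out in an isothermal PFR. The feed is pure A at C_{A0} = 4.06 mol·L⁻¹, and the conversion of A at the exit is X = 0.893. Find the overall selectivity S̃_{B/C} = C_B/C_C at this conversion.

C_A = C_{A0}(1−X) = 0.4344 mol·L⁻¹.
Both paths are first order in A, so the instantaneous fraction to B is constant: dC_B/d(−C_A) = k₁/(k₁+k₂) = 0.6744.
C_B = 0.6744·(C_{A0}−C_A) = 0.6744×3.626 = 2.44 mol·L⁻¹.
C_C = (C_{A0}−C_A)−C_B = 1.181 mol·L⁻¹; S̃_{B/C} = 2.445/1.181 = 2.07.

2.07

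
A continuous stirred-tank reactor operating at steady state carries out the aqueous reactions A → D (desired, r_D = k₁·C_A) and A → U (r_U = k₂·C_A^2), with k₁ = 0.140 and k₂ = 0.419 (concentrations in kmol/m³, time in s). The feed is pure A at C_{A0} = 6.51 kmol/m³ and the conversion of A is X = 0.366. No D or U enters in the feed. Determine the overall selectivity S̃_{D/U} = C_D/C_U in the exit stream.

Exit C_A = C_{A0}(1−X) = 6.51×0.634 = 4.127 kmol/m³.
Rates in a CSTR are evaluated at the outlet concentration: r_D = 0.140×4.127 = 0.5778, r_U = 0.419×4.127^2 = 7.138.
Overall selectivity = C_D/C_U = r_Dτ/(r_Uτ) = r_D/r_U = 0.0810.

0.0810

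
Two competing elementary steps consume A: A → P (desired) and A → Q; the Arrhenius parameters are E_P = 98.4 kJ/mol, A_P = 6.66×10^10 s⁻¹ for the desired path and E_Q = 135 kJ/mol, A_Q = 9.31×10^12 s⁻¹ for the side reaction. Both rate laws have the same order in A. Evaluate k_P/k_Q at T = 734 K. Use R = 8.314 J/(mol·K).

2.88

With equal orders, S_{P/Q} = k_P/k_Q = (A_P/A_Q)·exp[(E_Q−E_P)/(RT)].
(E_Q−E_P)/(RT) = (135−98.4)×10³/(8.314×734) = 36600/6102 = 5.998.
k_P/k_Q = (6.66×10^10/9.31×10^12)·exp(5.998) = 0.007154 × 402.4 = 2.88.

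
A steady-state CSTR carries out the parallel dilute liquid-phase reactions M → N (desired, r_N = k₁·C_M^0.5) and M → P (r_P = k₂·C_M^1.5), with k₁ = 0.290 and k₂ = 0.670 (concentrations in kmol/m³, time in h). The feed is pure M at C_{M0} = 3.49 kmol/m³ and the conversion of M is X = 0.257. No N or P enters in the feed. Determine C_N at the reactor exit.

0.128 kmol/m³

Exit C_M = C_{M0}(1−X) = 3.49×0.743 = 2.593 kmol/m³.
In a CSTR the entire volume is at exit conditions, so r_N = 0.290×2.593^0.5 = 0.4670 and r_P = 0.670×2.593^1.5 = 2.798.
Fraction of consumed M going to N: r_N/(r_N+r_P) = 0.1430.
C_N = 0.1430·C_{M0}·X = 0.1430×3.49×0.257 = 0.128 kmol/m³.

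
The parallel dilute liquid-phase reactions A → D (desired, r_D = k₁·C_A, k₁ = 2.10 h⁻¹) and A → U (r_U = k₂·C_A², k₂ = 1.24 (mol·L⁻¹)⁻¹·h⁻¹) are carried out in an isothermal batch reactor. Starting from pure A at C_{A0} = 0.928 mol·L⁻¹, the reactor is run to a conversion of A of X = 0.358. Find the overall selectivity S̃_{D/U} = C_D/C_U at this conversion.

2.23

C_A = C_{A0}(1−X) = 0.5958 mol·L⁻¹.
Along a PFR/batch, dC_D/dC_A = −r_D/(r_D+r_U) = −k₁/(k₁+k₂·C_A).
Integrating from C_{A0} to C_A: C_D = (2.10/1.24)·ln[(2.10+1.24·0.928)/(2.10+1.24·0.596)] = 1.694·ln(3.251/2.839) = 0.2295 mol·L⁻¹.
C_U = (C_{A0}−C_A)−C_D = 0.1027 mol·L⁻¹; S̃_{D/U} = 0.2295/0.1027 = 2.23.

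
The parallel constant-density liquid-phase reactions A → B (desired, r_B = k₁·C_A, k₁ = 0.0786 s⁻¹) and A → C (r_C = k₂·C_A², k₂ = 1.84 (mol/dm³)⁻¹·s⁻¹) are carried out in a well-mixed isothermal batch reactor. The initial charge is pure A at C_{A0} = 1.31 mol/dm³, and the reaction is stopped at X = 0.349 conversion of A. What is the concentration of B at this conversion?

0.0176 mol/dm³

C_A = C_{A0}(1−X) = 0.8528 mol/dm³.
Along a PFR/batch, dC_B/dC_A = −r_B/(r_B+r_C) = −k₁/(k₁+k₂·C_A).
Integrating from C_{A0} to C_A: C_B = (0.0786/1.84)·ln[(0.0786+1.84·1.31)/(0.0786+1.84·0.853)] = 0.04272·ln(2.489/1.648) = 0.01762 mol/dm³.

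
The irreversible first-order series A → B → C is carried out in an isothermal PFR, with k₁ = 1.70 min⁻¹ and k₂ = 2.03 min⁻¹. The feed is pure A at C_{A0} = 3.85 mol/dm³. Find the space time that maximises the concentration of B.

0.538 min

Setting dC_B/dτ = 0 gives τ_opt = ln(k₂/k₁)/(k₂−k₁).
= ln(2.03/1.70)/(2.03−1.70) = ln(1.194)/0.3300 = 0.1774/0.3300 = 0.538 min.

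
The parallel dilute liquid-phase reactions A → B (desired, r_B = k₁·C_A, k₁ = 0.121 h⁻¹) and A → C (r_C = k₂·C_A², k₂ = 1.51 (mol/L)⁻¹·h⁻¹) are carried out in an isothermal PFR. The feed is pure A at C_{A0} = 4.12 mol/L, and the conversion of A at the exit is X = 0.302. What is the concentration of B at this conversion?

0.0282 mol/L

C_A = C_{A0}(1−X) = 2.876 mol/L.
Along a PFR/batch, dC_B/dC_A = −r_B/(r_B+r_C) = −k₁/(k₁+k₂·C_A).
Integrating from C_{A0} to C_A: C_B = (0.121/1.51)·ln[(0.121+1.51·4.12)/(0.121+1.51·2.88)] = 0.08013·ln(6.342/4.463) = 0.02815 mol/L.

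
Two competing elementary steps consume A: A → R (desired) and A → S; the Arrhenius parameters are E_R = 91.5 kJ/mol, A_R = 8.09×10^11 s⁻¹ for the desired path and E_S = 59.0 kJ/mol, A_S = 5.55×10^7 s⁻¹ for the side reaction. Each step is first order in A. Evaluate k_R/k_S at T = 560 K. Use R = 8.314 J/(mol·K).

13.6

k_R/k_S = (A_R/A_S)·exp[−(E_R−E_S)/(RT)] = (A_R/A_S)·exp[(E_S−E_R)/(RT)].
(E_S−E_R)/(RT) = (59.0−91.5)×10³/(8.314×560) = -32500/4656 = -6.980.
k_R/k_S = (8.09×10^11/5.55×10^7)·exp(-6.980) = 14577 × 9.299×10^-4 = 13.6.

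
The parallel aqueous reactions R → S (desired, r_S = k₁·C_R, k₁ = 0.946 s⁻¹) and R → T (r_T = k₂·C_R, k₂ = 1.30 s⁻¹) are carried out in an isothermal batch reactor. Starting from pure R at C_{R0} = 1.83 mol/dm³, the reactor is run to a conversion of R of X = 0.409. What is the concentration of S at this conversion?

C_R = C_{R0}(1−X) = 1.082 mol/dm³.
Both paths are first order in R, so the instantaneous fraction to S is constant: dC_S/d(−C_R) = k₁/(k₁+k₂) = 0.4212.
C_S = 0.4212·(C_{R0}−C_R) = 0.4212×0.7485 = 0.315 mol/dm³.

0.315 mol/dm³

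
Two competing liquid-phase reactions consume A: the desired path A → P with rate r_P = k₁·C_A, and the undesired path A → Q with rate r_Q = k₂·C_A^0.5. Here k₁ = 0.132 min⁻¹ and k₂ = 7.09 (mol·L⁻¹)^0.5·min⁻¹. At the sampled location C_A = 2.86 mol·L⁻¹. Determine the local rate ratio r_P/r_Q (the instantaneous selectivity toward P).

S_{P/Q} = r_P/r_Q = (k₁·C_A)/(k₂·C_A^0.5) = (k₁/k₂)·C_A^0.5.
= (0.132×2.860) / (7.09×2.860^0.5) = 0.3775/11.99 = 0.0315.

0.0315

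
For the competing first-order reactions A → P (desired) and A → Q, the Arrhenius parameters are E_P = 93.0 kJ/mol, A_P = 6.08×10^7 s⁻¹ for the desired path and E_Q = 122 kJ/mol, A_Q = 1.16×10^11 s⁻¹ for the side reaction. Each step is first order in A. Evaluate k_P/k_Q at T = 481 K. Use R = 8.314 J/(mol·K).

k_P/k_Q = (A_P/A_Q)·exp[−(E_P−E_Q)/(RT)] = (A_P/A_Q)·exp[(E_Q−E_P)/(RT)].
(E_Q−E_P)/(RT) = (122−93.0)×10³/(8.314×481) = 29000/3999 = 7.252.
k_P/k_Q = (6.08×10^7/1.16×10^11)·exp(7.252) = 5.241×10^-4 × 1411 = 0.739.
Since E_P < E_Q, lowering the temperature improves selectivity toward P.

0.739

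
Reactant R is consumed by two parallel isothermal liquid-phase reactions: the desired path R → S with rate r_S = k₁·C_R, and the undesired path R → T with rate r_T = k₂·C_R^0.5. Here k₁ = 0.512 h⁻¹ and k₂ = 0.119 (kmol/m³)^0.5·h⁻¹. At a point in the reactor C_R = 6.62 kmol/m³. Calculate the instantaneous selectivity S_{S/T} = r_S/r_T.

11.1

S_{S/T} = r_S/r_T = (k₁·C_R)/(k₂·C_R^0.5) = (k₁/k₂)·C_R^0.5.
= (0.512×6.620) / (0.119×6.620^0.5) = 3.389/0.3062 = 11.1.
Since the desired path is higher order in R, keeping C_R high (PFR or concentrated feed) favours S.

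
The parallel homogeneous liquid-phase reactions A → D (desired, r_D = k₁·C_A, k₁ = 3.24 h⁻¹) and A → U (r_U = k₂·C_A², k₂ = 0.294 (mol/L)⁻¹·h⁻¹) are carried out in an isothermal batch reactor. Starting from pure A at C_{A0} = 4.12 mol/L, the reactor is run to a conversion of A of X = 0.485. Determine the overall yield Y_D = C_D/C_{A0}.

C_A = C_{A0}(1−X) = 2.122 mol/L.
Along a PFR/batch, dC_D/dC_A = −r_D/(r_D+r_U) = −k₁/(k₁+k₂·C_A).
Integrating from C_{A0} to C_A: C_D = (3.24/0.294)·ln[(3.24+0.294·4.12)/(3.24+0.294·2.12)] = 11.02·ln(4.451/3.864) = 1.560 mol/L.
Y_D = C_D/C_{A0} = 1.560/4.12 = 0.379.

0.379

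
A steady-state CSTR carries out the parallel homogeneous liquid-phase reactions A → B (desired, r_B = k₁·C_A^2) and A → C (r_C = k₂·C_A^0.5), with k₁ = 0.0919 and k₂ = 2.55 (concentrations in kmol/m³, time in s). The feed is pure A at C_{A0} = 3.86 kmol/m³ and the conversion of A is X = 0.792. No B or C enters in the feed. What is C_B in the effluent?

Exit C_A = C_{A0}(1−X) = 3.86×0.208 = 0.8029 kmol/m³.
A CSTR operates uniformly at the exit composition, giving r_B = 0.05924 and r_C = 2.285 (each k·C_A^n at C_A = 0.8029).
Fraction of consumed A going to B: r_B/(r_B+r_C) = 0.02527.
C_B = 0.02527·C_{A0}·X = 0.02527×3.86×0.792 = 0.0773 kmol/m³.

0.0773 kmol/m³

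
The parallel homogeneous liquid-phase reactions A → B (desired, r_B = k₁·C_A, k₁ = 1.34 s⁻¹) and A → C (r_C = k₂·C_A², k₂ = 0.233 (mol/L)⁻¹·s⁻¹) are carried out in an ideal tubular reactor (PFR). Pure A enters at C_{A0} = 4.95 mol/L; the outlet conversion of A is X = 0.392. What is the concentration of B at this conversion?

C_A = C_{A0}(1−X) = 3.010 mol/L.
Along a PFR/batch, dC_B/dC_A = −r_B/(r_B+r_C) = −k₁/(k₁+k₂·C_A).
Integrating from C_{A0} to C_A: C_B = (1.34/0.233)·ln[(1.34+0.233·4.95)/(1.34+0.233·3.01)] = 5.751·ln(2.493/2.041) = 1.151 mol/L.

1.15 mol/L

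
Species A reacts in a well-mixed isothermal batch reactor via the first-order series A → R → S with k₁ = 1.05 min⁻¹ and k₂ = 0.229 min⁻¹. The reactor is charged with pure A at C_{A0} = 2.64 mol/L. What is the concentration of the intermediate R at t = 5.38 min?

For first-order series with pure A initially, C_R(t) = k₁C_{A0}/(k₂−k₁)·(e^(−k₁t) − e^(−k₂t)).
e^(−k₁t) = e^(−1.05×5.38) = e^(−5.649) = 0.003521; e^(−k₂t) = e^(−1.232) = 0.2917.
C_R = 1.05×2.64/(0.229−1.05) × (0.003521−0.2917) = (-3.376)×(-0.2882) = 0.9730 mol/L.

0.973 mol/L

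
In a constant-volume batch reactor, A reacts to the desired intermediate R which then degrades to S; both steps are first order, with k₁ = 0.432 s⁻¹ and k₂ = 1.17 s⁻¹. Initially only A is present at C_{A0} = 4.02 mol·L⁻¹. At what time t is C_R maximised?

For first-order series the maximum of C_R occurs at t_opt = ln(k₂/k₁)/(k₂−k₁).
= ln(1.17/0.432)/(1.17−0.432) = ln(2.708)/0.7380 = 0.9963/0.7380 = 1.35 s.

1.35 s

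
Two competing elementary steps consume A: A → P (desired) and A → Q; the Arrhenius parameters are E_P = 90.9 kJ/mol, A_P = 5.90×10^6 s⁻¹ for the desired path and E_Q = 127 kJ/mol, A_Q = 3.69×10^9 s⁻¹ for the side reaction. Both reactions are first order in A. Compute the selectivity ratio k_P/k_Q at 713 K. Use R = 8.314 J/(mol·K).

0.706

Since both paths have the same order in A, the concentration cancels and S_{P/Q} = k_P/k_Q = (A_P/A_Q)·exp[(E_Q−E_P)/(RT)].
(E_Q−E_P)/(RT) = (127−90.9)×10³/(8.314×713) = 36100/5928 = 6.090.
k_P/k_Q = (5.90×10^6/3.69×10^9)·exp(6.090) = 0.001599 × 441.4 = 0.706.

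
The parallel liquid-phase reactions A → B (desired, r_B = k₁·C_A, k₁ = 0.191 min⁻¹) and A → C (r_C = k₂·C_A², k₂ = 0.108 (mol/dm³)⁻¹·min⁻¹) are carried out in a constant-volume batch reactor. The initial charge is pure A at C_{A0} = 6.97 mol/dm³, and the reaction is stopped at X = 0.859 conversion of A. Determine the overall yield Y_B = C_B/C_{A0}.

0.293

C_A = C_{A0}(1−X) = 0.9828 mol/dm³.
Along a PFR/batch, dC_B/dC_A = −r_B/(r_B+r_C) = −k₁/(k₁+k₂·C_A).
Integrating from C_{A0} to C_A: C_B = (0.191/0.108)·ln[(0.191+0.108·6.97)/(0.191+0.108·0.983)] = 1.769·ln(0.9438/0.2971) = 2.044 mol/dm³.
Y_B = C_B/C_{A0} = 2.044/6.97 = 0.293.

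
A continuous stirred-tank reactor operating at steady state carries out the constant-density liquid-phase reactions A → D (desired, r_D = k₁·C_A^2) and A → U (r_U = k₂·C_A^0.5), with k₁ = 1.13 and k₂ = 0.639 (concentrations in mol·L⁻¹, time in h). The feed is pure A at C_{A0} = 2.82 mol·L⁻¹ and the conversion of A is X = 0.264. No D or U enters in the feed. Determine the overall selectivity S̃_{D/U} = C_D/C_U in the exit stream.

Exit C_A = C_{A0}(1−X) = 2.82×0.736 = 2.076 mol·L⁻¹.
Rates in a CSTR are evaluated at the outlet concentration: r_D = 1.13×2.076^2 = 4.868, r_U = 0.639×2.076^0.5 = 0.9206.
Overall selectivity = C_D/C_U = r_Dτ/(r_Uτ) = r_D/r_U = 5.29.

5.29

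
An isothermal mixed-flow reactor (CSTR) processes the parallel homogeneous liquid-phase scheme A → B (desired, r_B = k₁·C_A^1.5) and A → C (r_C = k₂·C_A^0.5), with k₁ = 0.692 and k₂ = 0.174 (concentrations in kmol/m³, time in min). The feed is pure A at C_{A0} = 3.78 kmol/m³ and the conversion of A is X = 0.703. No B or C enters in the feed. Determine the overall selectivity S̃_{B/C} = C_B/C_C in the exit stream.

4.46

Exit C_A = C_{A0}(1−X) = 3.78×0.297 = 1.123 kmol/m³.
In a CSTR the entire volume is at exit conditions, so r_B = 0.692×1.123^1.5 = 0.8231 and r_C = 0.174×1.123^0.5 = 0.1844.
Overall selectivity = C_B/C_C = r_Bτ/(r_Cτ) = r_B/r_C = 4.46.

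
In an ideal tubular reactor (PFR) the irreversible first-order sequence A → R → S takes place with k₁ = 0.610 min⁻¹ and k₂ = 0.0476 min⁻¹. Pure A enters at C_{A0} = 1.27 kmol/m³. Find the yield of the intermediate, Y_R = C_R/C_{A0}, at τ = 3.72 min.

The intermediate concentration in a first-order A→B→C sequence is C_R = k₁C_{A0}(e^(−k₁τ) − e^(−k₂τ))/(k₂−k₁).
e^(−k₁τ) = e^(−0.610×3.72) = e^(−2.269) = 0.1034; e^(−k₂τ) = e^(−0.1771) = 0.8377.
C_R = 0.610×1.27/(0.0476−0.610) × (0.1034−0.8377) = (-1.377)×(-0.7343) = 1.012 kmol/m³.
Y_R = C_R/C_{A0} = 1.012/1.27 = 0.796.

0.796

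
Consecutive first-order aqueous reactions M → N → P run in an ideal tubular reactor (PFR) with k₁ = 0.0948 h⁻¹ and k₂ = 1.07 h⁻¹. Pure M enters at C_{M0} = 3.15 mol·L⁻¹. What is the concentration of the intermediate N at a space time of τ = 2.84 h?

The intermediate concentration in a first-order A→B→C sequence is C_N = k₁C_{M0}(e^(−k₁τ) − e^(−k₂τ))/(k₂−k₁).
e^(−k₁τ) = e^(−0.0948×2.84) = e^(−0.2692) = 0.7640; e^(−k₂τ) = e^(−3.039) = 0.04789.
C_N = 0.0948×3.15/(1.07−0.0948) × (0.7640−0.04789) = 0.3062×0.7161 = 0.2193 mol·L⁻¹.

0.219 mol·L⁻¹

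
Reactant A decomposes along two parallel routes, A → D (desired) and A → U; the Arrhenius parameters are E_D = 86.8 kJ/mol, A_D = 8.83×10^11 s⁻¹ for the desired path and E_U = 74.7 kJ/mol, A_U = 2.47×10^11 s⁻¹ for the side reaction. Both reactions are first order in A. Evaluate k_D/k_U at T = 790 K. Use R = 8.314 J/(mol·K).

Since both paths have the same order in A, the concentration cancels and S_{D/U} = k_D/k_U = (A_D/A_U)·exp[(E_U−E_D)/(RT)].
(E_U−E_D)/(RT) = (74.7−86.8)×10³/(8.314×790) = -12100/6568 = -1.842.
k_D/k_U = (8.83×10^11/2.47×10^11)·exp(-1.842) = 3.575 × 0.1585 = 0.566.

0.566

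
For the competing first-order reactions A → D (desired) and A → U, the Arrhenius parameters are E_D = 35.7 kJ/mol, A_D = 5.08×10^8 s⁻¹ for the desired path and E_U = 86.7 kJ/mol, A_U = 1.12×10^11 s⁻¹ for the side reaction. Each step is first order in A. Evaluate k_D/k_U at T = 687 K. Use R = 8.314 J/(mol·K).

k_D/k_U = (A_D/A_U)·exp[−(E_D−E_U)/(RT)] = (A_D/A_U)·exp[(E_U−E_D)/(RT)].
(E_U−E_D)/(RT) = (86.7−35.7)×10³/(8.314×687) = 51000/5712 = 8.929.
k_D/k_U = (5.08×10^8/1.12×10^11)·exp(8.929) = 0.004536 × 7548 = 34.2.

34.2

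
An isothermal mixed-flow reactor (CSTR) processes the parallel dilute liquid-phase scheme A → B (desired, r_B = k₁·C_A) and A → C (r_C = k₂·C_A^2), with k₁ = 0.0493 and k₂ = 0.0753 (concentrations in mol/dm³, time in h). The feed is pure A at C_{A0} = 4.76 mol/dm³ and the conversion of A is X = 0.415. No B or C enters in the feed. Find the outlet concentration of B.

0.376 mol/dm³

Exit C_A = C_{A0}(1−X) = 4.76×0.585 = 2.785 mol/dm³.
A CSTR operates uniformly at the exit composition, giving r_B = 0.1373 and r_C = 0.5839 (each k·C_A^n at C_A = 2.785).
Fraction of consumed A going to B: r_B/(r_B+r_C) = 0.1904.
C_B = 0.1904·C_{A0}·X = 0.1904×4.76×0.415 = 0.376 mol/dm³.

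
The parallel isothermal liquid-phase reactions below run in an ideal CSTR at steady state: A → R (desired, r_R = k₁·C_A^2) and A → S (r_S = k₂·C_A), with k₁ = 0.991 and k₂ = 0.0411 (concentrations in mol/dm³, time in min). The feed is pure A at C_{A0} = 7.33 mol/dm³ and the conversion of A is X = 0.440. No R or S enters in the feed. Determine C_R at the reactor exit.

Exit C_A = C_{A0}(1−X) = 7.33×0.560 = 4.105 mol/dm³.
A CSTR operates uniformly at the exit composition, giving r_R = 16.70 and r_S = 0.1687 (each k·C_A^n at C_A = 4.105).
Fraction of consumed A going to R: r_R/(r_R+r_S) = 0.9900.
C_R = 0.9900·C_{A0}·X = 0.9900×7.33×0.440 = 3.19 mol/dm³.

3.19 mol/dm³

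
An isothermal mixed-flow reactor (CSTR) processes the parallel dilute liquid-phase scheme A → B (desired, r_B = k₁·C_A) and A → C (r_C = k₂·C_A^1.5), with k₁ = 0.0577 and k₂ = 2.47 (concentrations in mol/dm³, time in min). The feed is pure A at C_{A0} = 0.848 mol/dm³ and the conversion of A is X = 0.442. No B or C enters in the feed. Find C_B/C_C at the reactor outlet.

0.0340

Exit C_A = C_{A0}(1−X) = 0.848×0.558 = 0.4732 mol/dm³.
A CSTR operates uniformly at the exit composition, giving r_B = 0.02730 and r_C = 0.8040 (each k·C_A^n at C_A = 0.4732).
Overall selectivity = C_B/C_C = r_Bτ/(r_Cτ) = r_B/r_C = 0.0340.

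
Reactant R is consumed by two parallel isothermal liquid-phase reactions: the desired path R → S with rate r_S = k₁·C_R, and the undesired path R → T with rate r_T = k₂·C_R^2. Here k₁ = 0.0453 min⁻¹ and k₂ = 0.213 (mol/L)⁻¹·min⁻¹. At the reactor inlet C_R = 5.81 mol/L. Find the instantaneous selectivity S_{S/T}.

0.0366

S_{S/T} = r_S/r_T = (k₁·C_R)/(k₂·C_R^2) = (k₁/k₂)·C_R⁻¹.
= (0.0453×5.810) / (0.213×5.810^2) = 0.2632/7.190 = 0.0366.
The undesired path is higher order in R, so low C_R (CSTR or dilute feed) favours S.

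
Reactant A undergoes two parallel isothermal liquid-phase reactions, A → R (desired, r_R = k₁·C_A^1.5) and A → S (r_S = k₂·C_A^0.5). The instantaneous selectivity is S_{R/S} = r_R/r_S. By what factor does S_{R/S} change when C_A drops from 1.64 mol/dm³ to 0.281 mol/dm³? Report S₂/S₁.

0.171

S_{R/S} = (k₁/k₂)·C_A, so S₂/S₁ = (C_{A,2}/C_{A,1}).
= 0.281/1.64 = 0.171.
Selectivity toward R falls as C_A falls — high-concentration operation is favoured.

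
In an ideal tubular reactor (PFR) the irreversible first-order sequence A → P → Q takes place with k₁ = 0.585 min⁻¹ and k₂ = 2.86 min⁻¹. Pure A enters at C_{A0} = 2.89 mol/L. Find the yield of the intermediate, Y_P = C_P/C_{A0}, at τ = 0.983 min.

0.129

For first-order series with pure A initially, C_P(τ) = k₁C_{A0}/(k₂−k₁)·(e^(−k₁τ) − e^(−k₂τ)).
e^(−k₁τ) = e^(−0.585×0.983) = e^(−0.5751) = 0.5627; e^(−k₂τ) = e^(−2.811) = 0.06012.
C_P = 0.585×2.89/(2.86−0.585) × (0.5627−0.06012) = 0.7431×0.5026 = 0.3735 mol/L.
Y_P = C_P/C_{A0} = 0.3735/2.89 = 0.129.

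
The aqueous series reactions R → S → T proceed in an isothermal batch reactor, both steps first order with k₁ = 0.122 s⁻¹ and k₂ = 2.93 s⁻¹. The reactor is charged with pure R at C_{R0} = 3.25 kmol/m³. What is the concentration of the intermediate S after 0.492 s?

Solving the coupled first-order balances gives C_S(t) = [k₁/(k₂−k₁)]·C_{R0}·(e^(−k₁t) − e^(−k₂t)).
e^(−k₁t) = e^(−0.122×0.492) = e^(−0.06002) = 0.9417; e^(−k₂t) = e^(−1.442) = 0.2366.
C_S = 0.122×3.25/(2.93−0.122) × (0.9417−0.2366) = 0.1412×0.7052 = 0.09957 kmol/m³.

0.0996 kmol/m³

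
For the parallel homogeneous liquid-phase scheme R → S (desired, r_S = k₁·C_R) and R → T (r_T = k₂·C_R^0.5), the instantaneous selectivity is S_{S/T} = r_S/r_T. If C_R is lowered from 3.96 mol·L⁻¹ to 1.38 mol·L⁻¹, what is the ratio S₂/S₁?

S_{S/T} = (k₁/k₂)·C_R^0.5, so S₂/S₁ = (C_{R,2}/C_{R,1})^0.5.
= (1.38/3.96)^0.5 = (0.3485)^0.5 = 0.590.
Selectivity toward S falls as C_R falls — high-concentration operation is favoured.

0.590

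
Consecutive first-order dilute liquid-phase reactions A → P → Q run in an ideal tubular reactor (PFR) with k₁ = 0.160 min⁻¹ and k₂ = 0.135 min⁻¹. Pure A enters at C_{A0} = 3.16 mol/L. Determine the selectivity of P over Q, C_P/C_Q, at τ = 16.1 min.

For first-order series with pure A initially, C_P(τ) = k₁C_{A0}/(k₂−k₁)·(e^(−k₁τ) − e^(−k₂τ)).
e^(−k₁τ) = e^(−0.160×16.1) = e^(−2.576) = 0.07608; e^(−k₂τ) = e^(−2.174) = 0.1138.
C_P = 0.160×3.16/(0.135−0.160) × (0.07608−0.1138) = (-20.22)×(-0.03770) = 0.7625 mol/L.
C_A = C_{A0}e^(−k₁τ) = 0.2404 mol/L, so C_Q = C_{A0}−C_A−C_P = 2.157 mol/L; C_P/C_Q = 0.353.

0.353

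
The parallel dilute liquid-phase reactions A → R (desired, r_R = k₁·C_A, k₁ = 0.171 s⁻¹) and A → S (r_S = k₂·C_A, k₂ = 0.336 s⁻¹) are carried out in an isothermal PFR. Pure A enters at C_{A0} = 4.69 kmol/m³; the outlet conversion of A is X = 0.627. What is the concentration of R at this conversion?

C_A = C_{A0}(1−X) = 1.749 kmol/m³.
Both paths are first order in A, so the instantaneous fraction to R is constant: dC_R/d(−C_A) = k₁/(k₁+k₂) = 0.3373.
C_R = 0.3373·(C_{A0}−C_A) = 0.3373×2.941 = 0.992 kmol/m³.

0.992 kmol/m³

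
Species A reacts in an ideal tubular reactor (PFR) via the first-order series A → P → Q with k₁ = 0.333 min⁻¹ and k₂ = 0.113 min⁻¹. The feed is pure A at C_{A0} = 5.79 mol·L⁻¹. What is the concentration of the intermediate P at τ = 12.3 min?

2.04 mol·L⁻¹

The intermediate concentration in a first-order A→B→C sequence is C_P = k₁C_{A0}(e^(−k₁τ) − e^(−k₂τ))/(k₂−k₁).
e^(−k₁τ) = e^(−0.333×12.3) = e^(−4.096) = 0.01664; e^(−k₂τ) = e^(−1.390) = 0.2491.
C_P = 0.333×5.79/(0.113−0.333) × (0.01664−0.2491) = (-8.764)×(-0.2325) = 2.037 mol·L⁻¹.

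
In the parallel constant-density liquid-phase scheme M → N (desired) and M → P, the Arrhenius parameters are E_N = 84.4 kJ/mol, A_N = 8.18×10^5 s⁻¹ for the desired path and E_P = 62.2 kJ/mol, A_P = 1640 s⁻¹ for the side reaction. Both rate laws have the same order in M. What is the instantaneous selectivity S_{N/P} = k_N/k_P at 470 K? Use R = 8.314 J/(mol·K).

With equal orders, S_{N/P} = k_N/k_P = (A_N/A_P)·exp[(E_P−E_N)/(RT)].
(E_P−E_N)/(RT) = (62.2−84.4)×10³/(8.314×470) = -22200/3908 = -5.681.
k_N/k_P = (8.18×10^5/1640)·exp(-5.681) = 498.8 × 0.003409 = 1.70.
Since E_N > E_P, raising the temperature improves selectivity toward N.

1.70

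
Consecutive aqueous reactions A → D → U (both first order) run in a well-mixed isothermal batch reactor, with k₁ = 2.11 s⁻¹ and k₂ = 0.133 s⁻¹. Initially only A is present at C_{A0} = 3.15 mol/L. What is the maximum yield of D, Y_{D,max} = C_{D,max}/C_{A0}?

0.830

Evaluating C_D at t_opt = ln(k₂/k₁)/(k₂−k₁) gives C_{D,max}/C_{A0} = (k₁/k₂)^[k₂/(k₂−k₁)].
= (2.11/0.133)^(0.133/(0.133−2.11)) = (15.86)^(-0.06727) = 0.8303.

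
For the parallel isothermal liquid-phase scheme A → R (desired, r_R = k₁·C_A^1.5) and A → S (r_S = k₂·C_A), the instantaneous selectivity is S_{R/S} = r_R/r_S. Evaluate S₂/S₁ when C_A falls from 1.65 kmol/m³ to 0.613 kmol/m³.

S_{R/S} = (k₁/k₂)·C_A^0.5, so S₂/S₁ = (C_{A,2}/C_{A,1})^0.5.
= (0.613/1.65)^0.5 = (0.3715)^0.5 = 0.610.

0.610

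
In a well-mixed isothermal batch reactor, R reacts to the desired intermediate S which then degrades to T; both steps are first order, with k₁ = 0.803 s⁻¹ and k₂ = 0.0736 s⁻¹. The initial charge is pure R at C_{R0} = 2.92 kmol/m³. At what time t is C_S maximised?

For first-order series the maximum of C_S occurs at t_opt = ln(k₂/k₁)/(k₂−k₁).
= ln(0.0736/0.803)/(0.0736−0.803) = ln(0.09166)/-0.7294 = -2.390/-0.7294 = 3.28 s.

3.28 s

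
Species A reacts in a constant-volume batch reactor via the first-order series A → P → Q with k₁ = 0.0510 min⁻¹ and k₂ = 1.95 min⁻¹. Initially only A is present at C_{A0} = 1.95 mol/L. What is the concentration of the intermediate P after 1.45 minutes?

0.0455 mol/L

The intermediate concentration in a first-order A→B→C sequence is C_P = k₁C_{A0}(e^(−k₁t) − e^(−k₂t))/(k₂−k₁).
e^(−k₁t) = e^(−0.0510×1.45) = e^(−0.07395) = 0.9287; e^(−k₂t) = e^(−2.827) = 0.05916.
C_P = 0.0510×1.95/(1.95−0.0510) × (0.9287−0.05916) = 0.05237×0.8696 = 0.04554 mol/L.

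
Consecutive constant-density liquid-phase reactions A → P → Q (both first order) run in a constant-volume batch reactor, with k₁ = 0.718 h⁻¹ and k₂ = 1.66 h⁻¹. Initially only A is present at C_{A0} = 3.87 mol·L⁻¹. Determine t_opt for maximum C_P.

Setting dC_P/dt = 0 gives t_opt = ln(k₂/k₁)/(k₂−k₁).
= ln(1.66/0.718)/(1.66−0.718) = ln(2.312)/0.9420 = 0.8381/0.9420 = 0.890 h.

0.890 h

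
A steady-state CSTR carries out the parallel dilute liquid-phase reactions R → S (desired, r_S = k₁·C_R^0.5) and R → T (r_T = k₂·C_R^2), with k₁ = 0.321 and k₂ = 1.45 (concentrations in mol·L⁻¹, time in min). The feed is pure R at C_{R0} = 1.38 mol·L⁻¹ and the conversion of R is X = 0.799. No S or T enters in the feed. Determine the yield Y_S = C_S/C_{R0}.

Exit C_R = C_{R0}(1−X) = 1.38×0.201 = 0.2774 mol·L⁻¹.
Rates in a CSTR are evaluated at the outlet concentration: r_S = 0.321×0.2774^0.5 = 0.1691, r_T = 1.45×0.2774^2 = 0.1116.
Fraction of consumed R going to S: r_S/(r_S+r_T) = 0.6024.
C_S = 0.6024·C_{R0}·X = 0.6024×1.38×0.799 = 0.664 mol·L⁻¹; Y_S = C_S/C_{R0} = 0.481.

0.481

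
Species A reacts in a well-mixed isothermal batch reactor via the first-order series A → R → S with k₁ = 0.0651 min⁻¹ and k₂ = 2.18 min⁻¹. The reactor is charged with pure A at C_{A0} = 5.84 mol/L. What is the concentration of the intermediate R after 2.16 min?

For first-order series with pure A initially, C_R(t) = k₁C_{A0}/(k₂−k₁)·(e^(−k₁t) − e^(−k₂t)).
e^(−k₁t) = e^(−0.0651×2.16) = e^(−0.1406) = 0.8688; e^(−k₂t) = e^(−4.709) = 0.009016.
C_R = 0.0651×5.84/(2.18−0.0651) × (0.8688−0.009016) = 0.1798×0.8598 = 0.1546 mol/L.

0.155 mol/L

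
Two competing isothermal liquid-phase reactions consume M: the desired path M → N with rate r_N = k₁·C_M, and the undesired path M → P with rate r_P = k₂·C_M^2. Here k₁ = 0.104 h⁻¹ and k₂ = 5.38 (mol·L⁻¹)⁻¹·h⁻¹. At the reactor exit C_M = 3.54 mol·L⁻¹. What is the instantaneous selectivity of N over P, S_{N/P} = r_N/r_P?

S_{N/P} = r_N/r_P = (k₁·C_M)/(k₂·C_M^2) = (k₁/k₂)·C_M⁻¹.
= (0.104×3.540) / (5.38×3.540^2) = 0.3682/67.42 = 0.00546.

0.00546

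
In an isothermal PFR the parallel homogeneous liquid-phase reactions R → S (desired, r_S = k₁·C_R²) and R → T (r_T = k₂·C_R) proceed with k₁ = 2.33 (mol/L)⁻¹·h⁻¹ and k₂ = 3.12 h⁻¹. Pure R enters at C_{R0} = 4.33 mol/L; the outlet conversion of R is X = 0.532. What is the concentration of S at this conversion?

1.61 mol/L

C_R = C_{R0}(1−X) = 2.026 mol/L.
Along a PFR/batch, dC_T/dC_R = −r_T/(r_S+r_T) = −k₂/(k₂+k₁·C_R).
Integrating from C_{R0} to C_R: C_T = (3.12/2.33)·ln[(3.12+2.33·4.33)/(3.12+2.33·2.03)] = 1.339·ln(13.21/7.842) = 0.6982 mol/L.
Then C_S = (C_{R0}−C_R) − C_T = 2.304 − 0.6982 = 1.605 mol/L.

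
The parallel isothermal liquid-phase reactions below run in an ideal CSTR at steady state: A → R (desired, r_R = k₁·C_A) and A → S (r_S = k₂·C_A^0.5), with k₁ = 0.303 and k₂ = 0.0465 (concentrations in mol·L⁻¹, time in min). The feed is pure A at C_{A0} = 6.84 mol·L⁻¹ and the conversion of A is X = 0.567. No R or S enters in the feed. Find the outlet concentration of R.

3.56 mol·L⁻¹

Exit C_A = C_{A0}(1−X) = 6.84×0.433 = 2.962 mol·L⁻¹.
A CSTR operates uniformly at the exit composition, giving r_R = 0.8974 and r_S = 0.08002 (each k·C_A^n at C_A = 2.962).
Fraction of consumed A going to R: r_R/(r_R+r_S) = 0.9181.
C_R = 0.9181·C_{A0}·X = 0.9181×6.84×0.567 = 3.56 mol·L⁻¹.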